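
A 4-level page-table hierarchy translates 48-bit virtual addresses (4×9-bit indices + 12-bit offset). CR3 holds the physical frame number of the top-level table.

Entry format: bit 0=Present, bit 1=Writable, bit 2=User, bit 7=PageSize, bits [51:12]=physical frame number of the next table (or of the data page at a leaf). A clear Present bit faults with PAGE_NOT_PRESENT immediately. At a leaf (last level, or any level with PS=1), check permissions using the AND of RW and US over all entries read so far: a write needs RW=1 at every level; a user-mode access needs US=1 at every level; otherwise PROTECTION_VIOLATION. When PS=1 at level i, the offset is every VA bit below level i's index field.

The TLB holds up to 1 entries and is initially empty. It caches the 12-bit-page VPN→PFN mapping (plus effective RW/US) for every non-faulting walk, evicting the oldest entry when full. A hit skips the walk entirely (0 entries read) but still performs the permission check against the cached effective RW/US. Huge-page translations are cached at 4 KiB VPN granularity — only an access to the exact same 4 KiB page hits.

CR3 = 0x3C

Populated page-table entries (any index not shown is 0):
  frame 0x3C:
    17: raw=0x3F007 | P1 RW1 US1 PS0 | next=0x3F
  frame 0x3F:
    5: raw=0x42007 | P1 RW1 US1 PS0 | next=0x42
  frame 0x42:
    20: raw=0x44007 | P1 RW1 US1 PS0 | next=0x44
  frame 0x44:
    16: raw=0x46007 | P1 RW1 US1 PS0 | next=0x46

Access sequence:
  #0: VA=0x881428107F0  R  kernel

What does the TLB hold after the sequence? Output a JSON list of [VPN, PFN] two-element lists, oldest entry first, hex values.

Walk each access:
#0 VA=0x881428107F0 (r,kernel):
  lvl0: tbl 0x3C, slot 17 ⇒ 0x3F007 (P1/RW1/US1/PS0)
  lvl1: tbl 0x3F, slot 5 ⇒ 0x42007 (P1/RW1/US1/PS0)
  lvl2: tbl 0x42, slot 20 ⇒ 0x44007 (P1/RW1/US1/PS0)
  lvl3: tbl 0x44, slot 16 ⇒ 0x46007 (P1/RW1/US1/PS0)
  → PA=0x467F0  (4 entries read)

TLB: [["0x88142810", "0x46"]]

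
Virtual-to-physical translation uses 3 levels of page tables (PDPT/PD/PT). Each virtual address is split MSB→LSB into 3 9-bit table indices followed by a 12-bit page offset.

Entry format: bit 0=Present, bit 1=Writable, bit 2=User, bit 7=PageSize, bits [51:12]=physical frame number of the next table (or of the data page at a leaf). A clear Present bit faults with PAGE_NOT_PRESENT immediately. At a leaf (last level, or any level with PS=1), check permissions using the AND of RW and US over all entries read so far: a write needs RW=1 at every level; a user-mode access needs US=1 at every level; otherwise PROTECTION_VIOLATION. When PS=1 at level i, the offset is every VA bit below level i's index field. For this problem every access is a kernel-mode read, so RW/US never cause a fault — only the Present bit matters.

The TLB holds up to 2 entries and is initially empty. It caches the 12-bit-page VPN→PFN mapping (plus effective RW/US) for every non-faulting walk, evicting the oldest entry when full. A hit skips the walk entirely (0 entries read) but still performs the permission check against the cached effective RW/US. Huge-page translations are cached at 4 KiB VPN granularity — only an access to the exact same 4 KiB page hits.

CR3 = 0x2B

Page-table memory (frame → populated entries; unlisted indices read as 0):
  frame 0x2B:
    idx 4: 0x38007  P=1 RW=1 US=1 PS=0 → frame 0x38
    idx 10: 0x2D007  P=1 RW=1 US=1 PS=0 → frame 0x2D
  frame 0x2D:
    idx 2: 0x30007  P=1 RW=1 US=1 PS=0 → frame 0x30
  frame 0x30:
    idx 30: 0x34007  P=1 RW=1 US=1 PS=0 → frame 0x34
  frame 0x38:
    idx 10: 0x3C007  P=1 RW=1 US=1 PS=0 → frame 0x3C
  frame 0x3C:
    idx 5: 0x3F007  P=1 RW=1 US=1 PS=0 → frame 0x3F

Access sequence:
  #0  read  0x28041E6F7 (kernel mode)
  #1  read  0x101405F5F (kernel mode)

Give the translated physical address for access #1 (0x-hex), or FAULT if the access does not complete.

Walk each access:
#0 VA=0x28041E6F7 (r,kernel):
  L0 @0x2B[10] → 0x2D007  P=1,RW=1,US=1,PS=0
  L1 @0x2D[2] → 0x30007  P=1,RW=1,US=1,PS=0
  L2 @0x30[30] → 0x34007  P=1,RW=1,US=1,PS=0
  ⇒ phys 0x346F7  [3 reads]
#1 VA=0x101405F5F (r,kernel):
  L0 @0x2B[4] → 0x38007  P=1,RW=1,US=1,PS=0
  L1 @0x38[10] → 0x3C007  P=1,RW=1,US=1,PS=0
  L2 @0x3C[5] → 0x3F007  P=1,RW=1,US=1,PS=0
  ⇒ phys 0x3FF5F  [3 reads]

Access #1 PA: 0x3FF5F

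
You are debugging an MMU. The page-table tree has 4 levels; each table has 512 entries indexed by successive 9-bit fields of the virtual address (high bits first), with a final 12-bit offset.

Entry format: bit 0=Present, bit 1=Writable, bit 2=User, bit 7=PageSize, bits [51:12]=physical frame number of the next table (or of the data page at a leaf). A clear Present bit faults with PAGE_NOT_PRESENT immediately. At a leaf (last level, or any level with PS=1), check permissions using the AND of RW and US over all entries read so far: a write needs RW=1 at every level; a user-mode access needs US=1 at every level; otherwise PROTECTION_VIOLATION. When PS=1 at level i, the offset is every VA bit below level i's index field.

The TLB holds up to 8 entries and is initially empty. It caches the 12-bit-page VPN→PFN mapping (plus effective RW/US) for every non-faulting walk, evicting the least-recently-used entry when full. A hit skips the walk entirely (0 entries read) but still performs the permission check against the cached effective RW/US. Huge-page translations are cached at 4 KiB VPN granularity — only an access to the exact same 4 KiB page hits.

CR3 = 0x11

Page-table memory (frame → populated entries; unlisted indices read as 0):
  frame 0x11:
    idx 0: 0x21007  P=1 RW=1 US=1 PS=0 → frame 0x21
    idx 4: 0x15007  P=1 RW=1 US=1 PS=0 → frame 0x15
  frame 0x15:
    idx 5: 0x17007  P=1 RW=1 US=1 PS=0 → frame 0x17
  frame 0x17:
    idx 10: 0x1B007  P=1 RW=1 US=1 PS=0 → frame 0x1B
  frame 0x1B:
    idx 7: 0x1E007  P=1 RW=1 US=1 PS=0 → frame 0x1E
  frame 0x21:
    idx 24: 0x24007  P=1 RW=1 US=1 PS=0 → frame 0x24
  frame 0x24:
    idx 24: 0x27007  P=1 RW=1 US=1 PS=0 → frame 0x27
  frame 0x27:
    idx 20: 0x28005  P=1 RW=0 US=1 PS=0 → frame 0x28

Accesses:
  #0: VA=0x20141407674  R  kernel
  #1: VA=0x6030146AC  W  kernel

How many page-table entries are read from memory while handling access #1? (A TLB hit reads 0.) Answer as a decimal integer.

Per-access translation:
#0 VA=0x20141407674 (r,kernel):
  lvl0: tbl 0x11, slot 4 ⇒ 0x15007 (P1/RW1/US1/PS0)
  lvl1: tbl 0x15, slot 5 ⇒ 0x17007 (P1/RW1/US1/PS0)
  lvl2: tbl 0x17, slot 10 ⇒ 0x1B007 (P1/RW1/US1/PS0)
  lvl3: tbl 0x1B, slot 7 ⇒ 0x1E007 (P1/RW1/US1/PS0)
  → PA=0x1E674  (4 entries read)
#1 VA=0x6030146AC (w,kernel):
  lvl0: tbl 0x11, slot 0 ⇒ 0x21007 (P1/RW1/US1/PS0)
  lvl1: tbl 0x21, slot 24 ⇒ 0x24007 (P1/RW1/US1/PS0)
  lvl2: tbl 0x24, slot 24 ⇒ 0x27007 (P1/RW1/US1/PS0)
  lvl3: tbl 0x27, slot 20 ⇒ 0x28005 (P1/RW0/US1/PS0)
  ⇒ fault: PROTECTION_VIOLATION  — 4 lookups

Entries read for #1: 4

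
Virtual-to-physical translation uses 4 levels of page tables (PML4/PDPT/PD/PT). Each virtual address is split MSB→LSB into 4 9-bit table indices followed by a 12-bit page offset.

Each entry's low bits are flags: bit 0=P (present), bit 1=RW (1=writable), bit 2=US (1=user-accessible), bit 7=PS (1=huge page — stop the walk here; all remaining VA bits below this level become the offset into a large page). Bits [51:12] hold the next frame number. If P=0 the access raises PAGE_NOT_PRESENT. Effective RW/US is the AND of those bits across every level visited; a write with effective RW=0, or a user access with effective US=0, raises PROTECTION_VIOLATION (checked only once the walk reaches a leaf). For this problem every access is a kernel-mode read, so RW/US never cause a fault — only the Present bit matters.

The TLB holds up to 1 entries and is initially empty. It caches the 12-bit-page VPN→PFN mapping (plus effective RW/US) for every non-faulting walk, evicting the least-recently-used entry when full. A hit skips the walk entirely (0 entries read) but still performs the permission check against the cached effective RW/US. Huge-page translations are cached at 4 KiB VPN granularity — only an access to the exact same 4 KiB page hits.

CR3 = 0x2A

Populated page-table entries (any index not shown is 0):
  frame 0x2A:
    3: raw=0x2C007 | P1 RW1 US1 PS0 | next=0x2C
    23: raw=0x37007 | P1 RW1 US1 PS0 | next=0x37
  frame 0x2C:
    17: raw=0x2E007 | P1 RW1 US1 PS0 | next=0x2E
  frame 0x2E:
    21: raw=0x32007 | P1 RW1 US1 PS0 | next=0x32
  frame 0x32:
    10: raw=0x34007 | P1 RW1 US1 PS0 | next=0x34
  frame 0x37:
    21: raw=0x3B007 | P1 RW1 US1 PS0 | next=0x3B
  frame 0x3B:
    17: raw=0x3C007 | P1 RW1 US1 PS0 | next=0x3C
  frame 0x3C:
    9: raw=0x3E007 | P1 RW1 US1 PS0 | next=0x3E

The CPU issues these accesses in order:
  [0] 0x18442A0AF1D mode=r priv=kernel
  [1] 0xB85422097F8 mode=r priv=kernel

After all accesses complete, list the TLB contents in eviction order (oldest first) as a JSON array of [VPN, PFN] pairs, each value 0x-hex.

Per-access translation:
#0 VA=0x18442A0AF1D (r,kernel):
  [0] read 0x2A idx=3: raw=0x2C007 flags P=1 W=1 U=1 S=0
  [1] read 0x2C idx=17: raw=0x2E007 flags P=1 W=1 U=1 S=0
  [2] read 0x2E idx=21: raw=0x32007 flags P=1 W=1 U=1 S=0
  [3] read 0x32 idx=10: raw=0x34007 flags P=1 W=1 U=1 S=0
  → PA=0x34F1D  (4 entries read)
#1 VA=0xB85422097F8 (r,kernel):
  [0] read 0x2A idx=23: raw=0x37007 flags P=1 W=1 U=1 S=0
  [1] read 0x37 idx=21: raw=0x3B007 flags P=1 W=1 U=1 S=0
  [2] read 0x3B idx=17: raw=0x3C007 flags P=1 W=1 U=1 S=0
  [3] read 0x3C idx=9: raw=0x3E007 flags P=1 W=1 U=1 S=0
  → PA=0x3E7F8  (4 entries read)

TLB: [["0xB8542209", "0x3E"]]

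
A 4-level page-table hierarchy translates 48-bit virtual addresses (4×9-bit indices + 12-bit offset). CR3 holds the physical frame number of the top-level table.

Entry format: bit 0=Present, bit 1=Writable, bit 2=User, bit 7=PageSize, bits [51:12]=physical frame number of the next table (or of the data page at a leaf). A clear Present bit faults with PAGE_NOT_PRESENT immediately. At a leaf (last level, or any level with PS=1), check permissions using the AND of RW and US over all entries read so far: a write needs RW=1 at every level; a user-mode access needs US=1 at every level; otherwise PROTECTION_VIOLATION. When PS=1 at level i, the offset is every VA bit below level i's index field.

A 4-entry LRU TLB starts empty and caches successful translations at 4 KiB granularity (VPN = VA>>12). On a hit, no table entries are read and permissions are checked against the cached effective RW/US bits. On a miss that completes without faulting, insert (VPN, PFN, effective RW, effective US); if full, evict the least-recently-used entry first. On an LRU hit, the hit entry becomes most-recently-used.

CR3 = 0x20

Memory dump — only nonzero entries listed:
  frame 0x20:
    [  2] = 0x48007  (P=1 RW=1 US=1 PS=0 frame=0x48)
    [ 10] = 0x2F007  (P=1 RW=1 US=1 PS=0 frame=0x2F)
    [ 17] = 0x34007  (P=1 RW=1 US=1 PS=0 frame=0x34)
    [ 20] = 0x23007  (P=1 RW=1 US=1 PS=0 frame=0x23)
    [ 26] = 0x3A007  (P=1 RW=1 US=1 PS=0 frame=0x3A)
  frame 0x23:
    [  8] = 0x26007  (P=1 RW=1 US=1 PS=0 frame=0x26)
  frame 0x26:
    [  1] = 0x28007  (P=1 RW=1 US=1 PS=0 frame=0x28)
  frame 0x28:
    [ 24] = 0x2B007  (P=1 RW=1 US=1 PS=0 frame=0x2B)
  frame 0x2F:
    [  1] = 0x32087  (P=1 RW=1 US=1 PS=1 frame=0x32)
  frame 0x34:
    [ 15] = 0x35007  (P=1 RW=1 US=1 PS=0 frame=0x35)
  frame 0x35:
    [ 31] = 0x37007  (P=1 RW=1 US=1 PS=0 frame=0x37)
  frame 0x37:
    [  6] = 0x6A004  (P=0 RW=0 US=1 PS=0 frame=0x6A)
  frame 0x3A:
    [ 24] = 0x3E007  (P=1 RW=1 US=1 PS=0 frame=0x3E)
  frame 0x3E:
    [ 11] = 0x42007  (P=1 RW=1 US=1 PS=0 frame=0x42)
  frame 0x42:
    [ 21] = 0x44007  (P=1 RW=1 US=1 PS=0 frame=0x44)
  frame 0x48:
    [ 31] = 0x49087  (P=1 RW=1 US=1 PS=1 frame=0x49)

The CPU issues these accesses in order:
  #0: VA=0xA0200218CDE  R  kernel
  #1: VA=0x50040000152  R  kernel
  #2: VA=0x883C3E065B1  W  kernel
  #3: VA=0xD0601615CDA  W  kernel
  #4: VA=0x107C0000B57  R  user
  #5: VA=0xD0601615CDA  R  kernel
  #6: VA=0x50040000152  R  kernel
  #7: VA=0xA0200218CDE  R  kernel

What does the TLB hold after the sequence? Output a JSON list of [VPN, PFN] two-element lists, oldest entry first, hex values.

Trace:
#0 VA=0xA0200218CDE (r,kernel):
  L0 @0x20[20] → 0x23007  P=1,RW=1,US=1,PS=0
  L1 @0x23[8] → 0x26007  P=1,RW=1,US=1,PS=0
  L2 @0x26[1] → 0x28007  P=1,RW=1,US=1,PS=0
  L3 @0x28[24] → 0x2B007  P=1,RW=1,US=1,PS=0
  ⇒ phys 0x2BCDE  [4 reads]
#1 VA=0x50040000152 (r,kernel):
  L0 @0x20[10] → 0x2F007  P=1,RW=1,US=1,PS=0
  L1 @0x2F[1] → 0x32087  P=1,RW=1,US=1,PS=1
  ⇒ phys 0x32152 (huge @L1)  [2 reads]
#2 VA=0x883C3E065B1 (w,kernel):
  L0 @0x20[17] → 0x34007  P=1,RW=1,US=1,PS=0
  L1 @0x34[15] → 0x35007  P=1,RW=1,US=1,PS=0
  L2 @0x35[31] → 0x37007  P=1,RW=1,US=1,PS=0
  L3 @0x37[6] → 0x6A004  P=0,RW=0,US=1,PS=0
  → PAGE_NOT_PRESENT  (4 entries read)
#3 VA=0xD0601615CDA (w,kernel):
  L0 @0x20[26] → 0x3A007  P=1,RW=1,US=1,PS=0
  L1 @0x3A[24] → 0x3E007  P=1,RW=1,US=1,PS=0
  L2 @0x3E[11] → 0x42007  P=1,RW=1,US=1,PS=0
  L3 @0x42[21] → 0x44007  P=1,RW=1,US=1,PS=0
  ⇒ phys 0x44CDA  [4 reads]
#4 VA=0x107C0000B57 (r,user):
  L0 @0x20[2] → 0x48007  P=1,RW=1,US=1,PS=0
  L1 @0x48[31] → 0x49087  P=1,RW=1,US=1,PS=1
  ⇒ phys 0x49B57 (huge @L1)  [2 reads]
#5 VA=0xD0601615CDA (r,kernel):
  TLB hit vpn=0xD0601615 → PA=0x44CDA
#6 VA=0x50040000152 (r,kernel):
  TLB hit vpn=0x50040000 → PA=0x32152
#7 VA=0xA0200218CDE (r,kernel):
  TLB hit vpn=0xA0200218 → PA=0x2BCDE

TLB: [["0x107C0000", "0x49"], ["0xD0601615", "0x44"], ["0x50040000", "0x32"], ["0xA0200218", "0x2B"]]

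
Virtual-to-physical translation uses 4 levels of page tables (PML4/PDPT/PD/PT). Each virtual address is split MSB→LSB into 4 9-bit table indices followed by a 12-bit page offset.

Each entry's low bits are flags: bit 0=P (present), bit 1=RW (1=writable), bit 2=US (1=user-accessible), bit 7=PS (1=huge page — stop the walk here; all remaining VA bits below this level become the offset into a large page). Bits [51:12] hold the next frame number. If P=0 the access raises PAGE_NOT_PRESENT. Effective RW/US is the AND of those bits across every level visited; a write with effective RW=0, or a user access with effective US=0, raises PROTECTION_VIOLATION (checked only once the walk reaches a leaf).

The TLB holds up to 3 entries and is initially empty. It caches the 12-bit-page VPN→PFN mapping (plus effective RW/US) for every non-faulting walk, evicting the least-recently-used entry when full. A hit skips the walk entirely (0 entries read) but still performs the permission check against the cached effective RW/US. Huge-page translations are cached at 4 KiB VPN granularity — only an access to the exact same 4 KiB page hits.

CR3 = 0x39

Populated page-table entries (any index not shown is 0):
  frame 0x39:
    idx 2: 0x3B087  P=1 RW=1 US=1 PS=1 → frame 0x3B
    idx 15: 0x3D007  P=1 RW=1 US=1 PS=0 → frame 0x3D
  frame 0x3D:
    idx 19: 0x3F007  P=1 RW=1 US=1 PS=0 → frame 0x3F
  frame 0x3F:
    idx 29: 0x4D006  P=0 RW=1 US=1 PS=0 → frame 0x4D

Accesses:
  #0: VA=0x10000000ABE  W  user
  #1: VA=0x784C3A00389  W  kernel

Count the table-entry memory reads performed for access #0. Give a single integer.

Walk each access:
#0 VA=0x10000000ABE (w,user):
  L0: frame=0x39 idx=2 entry=0x3B087 [P=1 RW=1 US=1 PS=1]
  ⇒ phys 0x3BABE (huge @L0)  [1 reads]
#1 VA=0x784C3A00389 (w,kernel):
  L0: frame=0x39 idx=15 entry=0x3D007 [P=1 RW=1 US=1 PS=0]
  L1: frame=0x3D idx=19 entry=0x3F007 [P=1 RW=1 US=1 PS=0]
  L2: frame=0x3F idx=29 entry=0x4D006 [P=0 RW=1 US=1 PS=0]
  ✗ PAGE_NOT_PRESENT  [3 reads]

Entries read for #0: 1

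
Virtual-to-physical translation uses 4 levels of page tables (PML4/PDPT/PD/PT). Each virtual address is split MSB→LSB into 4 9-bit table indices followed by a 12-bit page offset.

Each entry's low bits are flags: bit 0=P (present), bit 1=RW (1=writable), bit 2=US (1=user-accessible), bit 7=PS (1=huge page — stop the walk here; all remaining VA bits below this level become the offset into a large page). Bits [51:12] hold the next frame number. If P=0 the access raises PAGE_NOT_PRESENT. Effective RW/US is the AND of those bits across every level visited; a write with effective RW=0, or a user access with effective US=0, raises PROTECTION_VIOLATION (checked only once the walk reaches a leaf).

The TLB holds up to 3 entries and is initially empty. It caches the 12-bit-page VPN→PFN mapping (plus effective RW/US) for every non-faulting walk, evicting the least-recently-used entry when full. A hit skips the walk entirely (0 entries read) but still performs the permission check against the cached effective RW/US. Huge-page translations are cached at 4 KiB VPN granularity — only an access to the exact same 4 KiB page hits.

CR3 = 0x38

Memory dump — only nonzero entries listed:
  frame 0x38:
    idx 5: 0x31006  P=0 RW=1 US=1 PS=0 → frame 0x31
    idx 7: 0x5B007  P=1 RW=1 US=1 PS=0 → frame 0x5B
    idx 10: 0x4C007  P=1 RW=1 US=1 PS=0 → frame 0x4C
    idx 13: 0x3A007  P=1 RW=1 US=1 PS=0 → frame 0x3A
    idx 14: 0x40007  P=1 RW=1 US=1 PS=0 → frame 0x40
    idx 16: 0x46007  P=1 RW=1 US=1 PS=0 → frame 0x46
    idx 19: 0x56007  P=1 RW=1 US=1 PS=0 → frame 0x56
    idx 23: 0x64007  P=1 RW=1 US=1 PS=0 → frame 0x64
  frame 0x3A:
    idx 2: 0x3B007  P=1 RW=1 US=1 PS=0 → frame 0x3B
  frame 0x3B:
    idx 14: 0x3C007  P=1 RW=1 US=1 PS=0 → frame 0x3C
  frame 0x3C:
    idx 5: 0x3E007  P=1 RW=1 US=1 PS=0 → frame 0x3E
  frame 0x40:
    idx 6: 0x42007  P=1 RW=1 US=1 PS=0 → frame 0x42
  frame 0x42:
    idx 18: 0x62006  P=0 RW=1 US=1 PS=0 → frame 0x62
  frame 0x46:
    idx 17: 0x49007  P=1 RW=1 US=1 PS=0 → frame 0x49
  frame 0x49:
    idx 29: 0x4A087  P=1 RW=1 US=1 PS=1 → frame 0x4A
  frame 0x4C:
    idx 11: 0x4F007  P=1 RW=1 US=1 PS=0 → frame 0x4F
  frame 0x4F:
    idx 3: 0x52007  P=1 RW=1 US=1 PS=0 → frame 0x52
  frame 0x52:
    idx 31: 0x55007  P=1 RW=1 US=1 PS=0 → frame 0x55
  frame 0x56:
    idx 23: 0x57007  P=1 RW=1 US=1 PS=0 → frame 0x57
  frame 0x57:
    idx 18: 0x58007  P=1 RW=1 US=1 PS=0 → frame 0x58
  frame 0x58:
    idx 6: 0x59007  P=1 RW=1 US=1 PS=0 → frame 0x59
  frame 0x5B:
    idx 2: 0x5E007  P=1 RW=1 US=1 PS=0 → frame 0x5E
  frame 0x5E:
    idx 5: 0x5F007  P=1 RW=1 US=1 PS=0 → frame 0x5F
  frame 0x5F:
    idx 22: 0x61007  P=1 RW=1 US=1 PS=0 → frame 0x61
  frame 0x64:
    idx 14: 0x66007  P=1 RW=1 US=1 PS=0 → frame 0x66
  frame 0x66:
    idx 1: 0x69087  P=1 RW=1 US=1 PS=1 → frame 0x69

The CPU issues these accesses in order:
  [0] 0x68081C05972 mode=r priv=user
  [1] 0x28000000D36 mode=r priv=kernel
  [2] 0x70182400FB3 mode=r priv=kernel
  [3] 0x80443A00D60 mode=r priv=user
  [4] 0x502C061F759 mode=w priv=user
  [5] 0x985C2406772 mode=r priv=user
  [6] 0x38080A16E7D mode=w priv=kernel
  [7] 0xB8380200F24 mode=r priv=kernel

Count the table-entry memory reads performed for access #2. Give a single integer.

Walk each access:
#0 VA=0x68081C05972 (r,user):
  [0] read 0x38 idx=13: raw=0x3A007 flags P=1 W=1 U=1 S=0
  [1] read 0x3A idx=2: raw=0x3B007 flags P=1 W=1 U=1 S=0
  [2] read 0x3B idx=14: raw=0x3C007 flags P=1 W=1 U=1 S=0
  [3] read 0x3C idx=5: raw=0x3E007 flags P=1 W=1 U=1 S=0
  → PA=0x3E972  (4 entries read)
#1 VA=0x28000000D36 (r,kernel):
  [0] read 0x38 idx=5: raw=0x31006 flags P=0 W=1 U=1 S=0
  → PAGE_NOT_PRESENT  (1 entries read)
#2 VA=0x70182400FB3 (r,kernel):
  [0] read 0x38 idx=14: raw=0x40007 flags P=1 W=1 U=1 S=0
  [1] read 0x40 idx=6: raw=0x42007 flags P=1 W=1 U=1 S=0
  [2] read 0x42 idx=18: raw=0x62006 flags P=0 W=1 U=1 S=0
  → PAGE_NOT_PRESENT  (3 entries read)
#3 VA=0x80443A00D60 (r,user):
  [0] read 0x38 idx=16: raw=0x46007 flags P=1 W=1 U=1 S=0
  [1] read 0x46 idx=17: raw=0x49007 flags P=1 W=1 U=1 S=0
  [2] read 0x49 idx=29: raw=0x4A087 flags P=1 W=1 U=1 S=1
  → PA=0x4AD60 (huge @L2)  (3 entries read)
#4 VA=0x502C061F759 (w,user):
  [0] read 0x38 idx=10: raw=0x4C007 flags P=1 W=1 U=1 S=0
  [1] read 0x4C idx=11: raw=0x4F007 flags P=1 W=1 U=1 S=0
  [2] read 0x4F idx=3: raw=0x52007 flags P=1 W=1 U=1 S=0
  [3] read 0x52 idx=31: raw=0x55007 flags P=1 W=1 U=1 S=0
  → PA=0x55759  (4 entries read)
#5 VA=0x985C2406772 (r,user):
  [0] read 0x38 idx=19: raw=0x56007 flags P=1 W=1 U=1 S=0
  [1] read 0x56 idx=23: raw=0x57007 flags P=1 W=1 U=1 S=0
  [2] read 0x57 idx=18: raw=0x58007 flags P=1 W=1 U=1 S=0
  [3] read 0x58 idx=6: raw=0x59007 flags P=1 W=1 U=1 S=0
  → PA=0x59772  (4 entries read)
#6 VA=0x38080A16E7D (w,kernel):
  [0] read 0x38 idx=7: raw=0x5B007 flags P=1 W=1 U=1 S=0
  [1] read 0x5B idx=2: raw=0x5E007 flags P=1 W=1 U=1 S=0
  [2] read 0x5E idx=5: raw=0x5F007 flags P=1 W=1 U=1 S=0
  [3] read 0x5F idx=22: raw=0x61007 flags P=1 W=1 U=1 S=0
  → PA=0x61E7D  (4 entries read)
#7 VA=0xB8380200F24 (r,kernel):
  [0] read 0x38 idx=23: raw=0x64007 flags P=1 W=1 U=1 S=0
  [1] read 0x64 idx=14: raw=0x66007 flags P=1 W=1 U=1 S=0
  [2] read 0x66 idx=1: raw=0x69087 flags P=1 W=1 U=1 S=1
  → PA=0x69F24 (huge @L2)  (3 entries read)

Entries read for #2: 3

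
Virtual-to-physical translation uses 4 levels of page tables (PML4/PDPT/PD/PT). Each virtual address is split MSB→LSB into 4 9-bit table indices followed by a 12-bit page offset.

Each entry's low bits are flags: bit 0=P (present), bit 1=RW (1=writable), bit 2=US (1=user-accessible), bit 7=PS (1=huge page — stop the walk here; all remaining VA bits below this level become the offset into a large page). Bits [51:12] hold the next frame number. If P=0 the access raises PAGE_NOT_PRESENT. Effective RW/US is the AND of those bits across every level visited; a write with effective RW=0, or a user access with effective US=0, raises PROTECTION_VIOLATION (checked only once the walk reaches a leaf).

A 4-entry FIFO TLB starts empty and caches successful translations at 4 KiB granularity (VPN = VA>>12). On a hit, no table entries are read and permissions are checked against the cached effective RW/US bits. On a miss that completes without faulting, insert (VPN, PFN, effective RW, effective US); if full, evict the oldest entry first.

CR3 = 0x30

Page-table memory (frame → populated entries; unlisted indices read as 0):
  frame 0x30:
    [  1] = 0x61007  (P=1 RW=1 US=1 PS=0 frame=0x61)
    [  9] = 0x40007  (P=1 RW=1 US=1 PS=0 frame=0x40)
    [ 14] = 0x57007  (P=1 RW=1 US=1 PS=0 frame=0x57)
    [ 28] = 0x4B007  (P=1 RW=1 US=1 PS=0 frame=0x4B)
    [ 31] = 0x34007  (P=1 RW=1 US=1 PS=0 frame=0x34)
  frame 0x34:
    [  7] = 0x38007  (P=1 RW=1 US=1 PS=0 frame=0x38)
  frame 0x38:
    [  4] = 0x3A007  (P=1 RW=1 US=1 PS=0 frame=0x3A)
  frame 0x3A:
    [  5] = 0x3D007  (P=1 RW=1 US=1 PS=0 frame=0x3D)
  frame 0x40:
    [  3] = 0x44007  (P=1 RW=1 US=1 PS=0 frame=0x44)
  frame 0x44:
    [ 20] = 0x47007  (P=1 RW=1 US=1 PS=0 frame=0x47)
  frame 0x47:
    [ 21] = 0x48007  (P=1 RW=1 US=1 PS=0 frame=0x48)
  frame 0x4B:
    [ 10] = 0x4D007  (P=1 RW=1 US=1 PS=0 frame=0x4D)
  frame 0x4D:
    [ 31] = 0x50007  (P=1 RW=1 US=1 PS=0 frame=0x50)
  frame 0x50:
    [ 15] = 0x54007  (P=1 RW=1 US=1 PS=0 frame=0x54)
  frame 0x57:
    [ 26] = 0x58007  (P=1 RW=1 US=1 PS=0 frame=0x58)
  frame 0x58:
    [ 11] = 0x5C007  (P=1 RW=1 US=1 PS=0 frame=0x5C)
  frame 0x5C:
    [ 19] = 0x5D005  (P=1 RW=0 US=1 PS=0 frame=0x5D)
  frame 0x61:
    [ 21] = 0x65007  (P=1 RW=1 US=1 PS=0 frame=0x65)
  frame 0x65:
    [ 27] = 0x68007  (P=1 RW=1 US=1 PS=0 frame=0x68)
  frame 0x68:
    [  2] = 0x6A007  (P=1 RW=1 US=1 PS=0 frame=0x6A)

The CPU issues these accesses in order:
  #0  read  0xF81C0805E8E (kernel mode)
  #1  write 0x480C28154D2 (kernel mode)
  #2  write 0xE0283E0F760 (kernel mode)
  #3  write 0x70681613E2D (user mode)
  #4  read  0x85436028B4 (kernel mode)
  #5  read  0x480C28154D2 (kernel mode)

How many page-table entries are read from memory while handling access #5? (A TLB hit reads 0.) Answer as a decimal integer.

Per-access translation:
#0 VA=0xF81C0805E8E (r,kernel):
  L0 @0x30[31] → 0x34007  P=1,RW=1,US=1,PS=0
  L1 @0x34[7] → 0x38007  P=1,RW=1,US=1,PS=0
  L2 @0x38[4] → 0x3A007  P=1,RW=1,US=1,PS=0
  L3 @0x3A[5] → 0x3D007  P=1,RW=1,US=1,PS=0
  → PA=0x3DE8E  (4 entries read)
#1 VA=0x480C28154D2 (w,kernel):
  L0 @0x30[9] → 0x40007  P=1,RW=1,US=1,PS=0
  L1 @0x40[3] → 0x44007  P=1,RW=1,US=1,PS=0
  L2 @0x44[20] → 0x47007  P=1,RW=1,US=1,PS=0
  L3 @0x47[21] → 0x48007  P=1,RW=1,US=1,PS=0
  → PA=0x484D2  (4 entries read)
#2 VA=0xE0283E0F760 (w,kernel):
  L0 @0x30[28] → 0x4B007  P=1,RW=1,US=1,PS=0
  L1 @0x4B[10] → 0x4D007  P=1,RW=1,US=1,PS=0
  L2 @0x4D[31] → 0x50007  P=1,RW=1,US=1,PS=0
  L3 @0x50[15] → 0x54007  P=1,RW=1,US=1,PS=0
  → PA=0x54760  (4 entries read)
#3 VA=0x70681613E2D (w,user):
  L0 @0x30[14] → 0x57007  P=1,RW=1,US=1,PS=0
  L1 @0x57[26] → 0x58007  P=1,RW=1,US=1,PS=0
  L2 @0x58[11] → 0x5C007  P=1,RW=1,US=1,PS=0
  L3 @0x5C[19] → 0x5D005  P=1,RW=0,US=1,PS=0
  ⇒ fault: PROTECTION_VIOLATION  — 4 lookups
#4 VA=0x85436028B4 (r,kernel):
  L0 @0x30[1] → 0x61007  P=1,RW=1,US=1,PS=0
  L1 @0x61[21] → 0x65007  P=1,RW=1,US=1,PS=0
  L2 @0x65[27] → 0x68007  P=1,RW=1,US=1,PS=0
  L3 @0x68[2] → 0x6A007  P=1,RW=1,US=1,PS=0
  → PA=0x6A8B4  (4 entries read)
#5 VA=0x480C28154D2 (r,kernel):
  TLB hit vpn=0x480C2815 → PA=0x484D2

Entries read for #5: 0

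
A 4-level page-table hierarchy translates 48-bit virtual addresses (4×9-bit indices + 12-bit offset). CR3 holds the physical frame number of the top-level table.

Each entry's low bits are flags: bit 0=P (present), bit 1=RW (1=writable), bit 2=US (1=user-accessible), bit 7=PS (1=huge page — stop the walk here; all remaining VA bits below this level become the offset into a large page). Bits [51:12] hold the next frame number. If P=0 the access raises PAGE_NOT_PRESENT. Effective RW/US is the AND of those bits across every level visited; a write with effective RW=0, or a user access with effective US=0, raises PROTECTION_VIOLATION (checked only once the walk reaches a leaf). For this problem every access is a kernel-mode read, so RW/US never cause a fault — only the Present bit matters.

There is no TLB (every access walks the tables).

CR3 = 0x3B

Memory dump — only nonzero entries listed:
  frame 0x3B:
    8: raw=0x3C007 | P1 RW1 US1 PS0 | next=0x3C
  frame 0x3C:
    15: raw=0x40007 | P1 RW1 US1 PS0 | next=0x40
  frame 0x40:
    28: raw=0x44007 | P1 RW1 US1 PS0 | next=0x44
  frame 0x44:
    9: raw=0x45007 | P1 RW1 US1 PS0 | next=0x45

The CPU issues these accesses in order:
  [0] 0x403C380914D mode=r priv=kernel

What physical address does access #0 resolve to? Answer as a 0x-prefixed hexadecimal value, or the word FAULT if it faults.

Per-access translation:
#0 VA=0x403C380914D (r,kernel):
  L0: frame=0x3B idx=8 entry=0x3C007 [P=1 RW=1 US=1 PS=0]
  L1: frame=0x3C idx=15 entry=0x40007 [P=1 RW=1 US=1 PS=0]
  L2: frame=0x40 idx=28 entry=0x44007 [P=1 RW=1 US=1 PS=0]
  L3: frame=0x44 idx=9 entry=0x45007 [P=1 RW=1 US=1 PS=0]
  → PA=0x4514D  (4 entries read)

Access #0 PA: 0x4514D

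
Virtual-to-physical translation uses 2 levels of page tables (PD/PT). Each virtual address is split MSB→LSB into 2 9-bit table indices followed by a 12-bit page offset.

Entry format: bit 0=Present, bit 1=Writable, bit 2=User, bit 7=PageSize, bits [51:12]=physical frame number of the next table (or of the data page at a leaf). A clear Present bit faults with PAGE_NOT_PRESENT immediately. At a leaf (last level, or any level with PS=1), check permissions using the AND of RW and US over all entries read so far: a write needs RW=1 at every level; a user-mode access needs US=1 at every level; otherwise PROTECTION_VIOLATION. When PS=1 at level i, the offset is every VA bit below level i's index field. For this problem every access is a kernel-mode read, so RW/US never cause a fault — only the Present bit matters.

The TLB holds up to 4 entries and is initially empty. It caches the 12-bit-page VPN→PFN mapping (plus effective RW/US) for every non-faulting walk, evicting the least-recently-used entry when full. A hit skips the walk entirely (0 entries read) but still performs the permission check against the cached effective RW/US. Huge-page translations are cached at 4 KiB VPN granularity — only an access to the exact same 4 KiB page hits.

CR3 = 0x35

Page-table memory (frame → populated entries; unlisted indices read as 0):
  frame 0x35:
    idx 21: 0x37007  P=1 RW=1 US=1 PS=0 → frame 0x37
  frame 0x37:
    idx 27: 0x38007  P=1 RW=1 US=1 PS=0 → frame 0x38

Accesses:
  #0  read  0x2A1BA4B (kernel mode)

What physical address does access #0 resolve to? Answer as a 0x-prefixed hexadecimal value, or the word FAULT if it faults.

Walk each access:
#0 VA=0x2A1BA4B (r,kernel):
  lvl0: tbl 0x35, slot 21 ⇒ 0x37007 (P1/RW1/US1/PS0)
  lvl1: tbl 0x37, slot 27 ⇒ 0x38007 (P1/RW1/US1/PS0)
  ⇒ phys 0x38A4B  [2 reads]

Access #0 PA: 0x38A4B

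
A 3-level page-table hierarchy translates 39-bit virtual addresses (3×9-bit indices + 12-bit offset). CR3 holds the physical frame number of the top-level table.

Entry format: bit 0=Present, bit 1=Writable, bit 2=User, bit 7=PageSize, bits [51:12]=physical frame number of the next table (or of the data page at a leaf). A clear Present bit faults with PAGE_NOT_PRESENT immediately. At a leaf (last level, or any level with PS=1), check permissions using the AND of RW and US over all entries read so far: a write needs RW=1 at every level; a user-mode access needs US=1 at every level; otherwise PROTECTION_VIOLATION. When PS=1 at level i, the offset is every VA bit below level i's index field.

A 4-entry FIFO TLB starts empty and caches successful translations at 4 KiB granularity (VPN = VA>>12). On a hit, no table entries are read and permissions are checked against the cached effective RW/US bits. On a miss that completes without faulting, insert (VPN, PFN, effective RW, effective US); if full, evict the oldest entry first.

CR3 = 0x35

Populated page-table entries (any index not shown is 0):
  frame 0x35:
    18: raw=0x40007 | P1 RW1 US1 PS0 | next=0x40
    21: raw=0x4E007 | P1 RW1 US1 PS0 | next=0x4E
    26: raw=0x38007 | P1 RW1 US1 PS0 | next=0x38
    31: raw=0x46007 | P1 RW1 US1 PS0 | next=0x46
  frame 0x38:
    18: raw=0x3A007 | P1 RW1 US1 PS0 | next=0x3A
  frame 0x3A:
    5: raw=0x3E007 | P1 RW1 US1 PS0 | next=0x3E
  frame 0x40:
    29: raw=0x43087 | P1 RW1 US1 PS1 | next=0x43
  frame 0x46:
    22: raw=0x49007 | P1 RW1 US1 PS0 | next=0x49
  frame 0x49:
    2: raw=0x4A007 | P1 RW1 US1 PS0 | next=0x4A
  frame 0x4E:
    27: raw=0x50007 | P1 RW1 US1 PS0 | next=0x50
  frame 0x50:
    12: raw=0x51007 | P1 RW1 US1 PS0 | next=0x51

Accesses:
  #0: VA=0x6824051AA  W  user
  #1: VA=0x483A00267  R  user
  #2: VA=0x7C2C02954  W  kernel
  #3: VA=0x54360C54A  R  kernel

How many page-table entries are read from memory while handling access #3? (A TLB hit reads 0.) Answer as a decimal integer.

Per-access translation:
#0 VA=0x6824051AA (w,user):
  [0] read 0x35 idx=26: raw=0x38007 flags P=1 W=1 U=1 S=0
  [1] read 0x38 idx=18: raw=0x3A007 flags P=1 W=1 U=1 S=0
  [2] read 0x3A idx=5: raw=0x3E007 flags P=1 W=1 U=1 S=0
  → PA=0x3E1AA  (3 entries read)
#1 VA=0x483A00267 (r,user):
  [0] read 0x35 idx=18: raw=0x40007 flags P=1 W=1 U=1 S=0
  [1] read 0x40 idx=29: raw=0x43087 flags P=1 W=1 U=1 S=1
  → PA=0x43267 (huge @L1)  (2 entries read)
#2 VA=0x7C2C02954 (w,kernel):
  [0] read 0x35 idx=31: raw=0x46007 flags P=1 W=1 U=1 S=0
  [1] read 0x46 idx=22: raw=0x49007 flags P=1 W=1 U=1 S=0
  [2] read 0x49 idx=2: raw=0x4A007 flags P=1 W=1 U=1 S=0
  → PA=0x4A954  (3 entries read)
#3 VA=0x54360C54A (r,kernel):
  [0] read 0x35 idx=21: raw=0x4E007 flags P=1 W=1 U=1 S=0
  [1] read 0x4E idx=27: raw=0x50007 flags P=1 W=1 U=1 S=0
  [2] read 0x50 idx=12: raw=0x51007 flags P=1 W=1 U=1 S=0
  → PA=0x5154A  (3 entries read)

Entries read for #3: 3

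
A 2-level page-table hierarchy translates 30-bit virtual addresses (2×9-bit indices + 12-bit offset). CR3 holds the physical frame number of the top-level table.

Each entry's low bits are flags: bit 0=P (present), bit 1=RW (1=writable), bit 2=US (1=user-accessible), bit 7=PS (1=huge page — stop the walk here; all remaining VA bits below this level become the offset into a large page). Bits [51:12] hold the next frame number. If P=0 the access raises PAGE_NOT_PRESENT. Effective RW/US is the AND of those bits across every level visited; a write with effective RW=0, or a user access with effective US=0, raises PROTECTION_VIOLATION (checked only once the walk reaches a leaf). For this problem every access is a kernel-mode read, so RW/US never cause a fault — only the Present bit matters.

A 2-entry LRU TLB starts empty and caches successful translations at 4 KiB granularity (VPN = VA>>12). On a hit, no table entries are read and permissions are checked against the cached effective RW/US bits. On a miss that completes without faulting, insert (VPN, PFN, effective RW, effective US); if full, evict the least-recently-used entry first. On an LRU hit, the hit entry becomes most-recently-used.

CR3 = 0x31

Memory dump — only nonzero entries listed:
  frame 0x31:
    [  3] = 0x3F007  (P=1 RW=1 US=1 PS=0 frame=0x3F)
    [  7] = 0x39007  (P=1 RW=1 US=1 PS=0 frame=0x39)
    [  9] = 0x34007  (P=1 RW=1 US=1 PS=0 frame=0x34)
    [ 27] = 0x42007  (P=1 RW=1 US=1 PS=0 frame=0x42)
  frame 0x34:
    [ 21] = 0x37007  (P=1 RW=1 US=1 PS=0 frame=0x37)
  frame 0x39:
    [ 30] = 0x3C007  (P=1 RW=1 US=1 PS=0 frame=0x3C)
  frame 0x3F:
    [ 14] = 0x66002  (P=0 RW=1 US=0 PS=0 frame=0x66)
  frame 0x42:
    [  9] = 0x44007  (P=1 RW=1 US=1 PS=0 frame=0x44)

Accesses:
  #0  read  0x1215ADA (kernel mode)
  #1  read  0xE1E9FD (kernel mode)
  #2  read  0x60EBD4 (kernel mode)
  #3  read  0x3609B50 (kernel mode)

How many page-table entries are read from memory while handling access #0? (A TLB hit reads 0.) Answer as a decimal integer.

Per-access translation:
#0 VA=0x1215ADA (r,kernel):
  L0 @0x31[9] → 0x34007  P=1,RW=1,US=1,PS=0
  L1 @0x34[21] → 0x37007  P=1,RW=1,US=1,PS=0
  → PA=0x37ADA  (2 entries read)
#1 VA=0xE1E9FD (r,kernel):
  L0 @0x31[7] → 0x39007  P=1,RW=1,US=1,PS=0
  L1 @0x39[30] → 0x3C007  P=1,RW=1,US=1,PS=0
  → PA=0x3C9FD  (2 entries read)
#2 VA=0x60EBD4 (r,kernel):
  L0 @0x31[3] → 0x3F007  P=1,RW=1,US=1,PS=0
  L1 @0x3F[14] → 0x66002  P=0,RW=1,US=0,PS=0
  ⇒ fault: PAGE_NOT_PRESENT  — 2 lookups
#3 VA=0x3609B50 (r,kernel):
  L0 @0x31[27] → 0x42007  P=1,RW=1,US=1,PS=0
  L1 @0x42[9] → 0x44007  P=1,RW=1,US=1,PS=0
  → PA=0x44B50  (2 entries read)

Entries read for #0: 2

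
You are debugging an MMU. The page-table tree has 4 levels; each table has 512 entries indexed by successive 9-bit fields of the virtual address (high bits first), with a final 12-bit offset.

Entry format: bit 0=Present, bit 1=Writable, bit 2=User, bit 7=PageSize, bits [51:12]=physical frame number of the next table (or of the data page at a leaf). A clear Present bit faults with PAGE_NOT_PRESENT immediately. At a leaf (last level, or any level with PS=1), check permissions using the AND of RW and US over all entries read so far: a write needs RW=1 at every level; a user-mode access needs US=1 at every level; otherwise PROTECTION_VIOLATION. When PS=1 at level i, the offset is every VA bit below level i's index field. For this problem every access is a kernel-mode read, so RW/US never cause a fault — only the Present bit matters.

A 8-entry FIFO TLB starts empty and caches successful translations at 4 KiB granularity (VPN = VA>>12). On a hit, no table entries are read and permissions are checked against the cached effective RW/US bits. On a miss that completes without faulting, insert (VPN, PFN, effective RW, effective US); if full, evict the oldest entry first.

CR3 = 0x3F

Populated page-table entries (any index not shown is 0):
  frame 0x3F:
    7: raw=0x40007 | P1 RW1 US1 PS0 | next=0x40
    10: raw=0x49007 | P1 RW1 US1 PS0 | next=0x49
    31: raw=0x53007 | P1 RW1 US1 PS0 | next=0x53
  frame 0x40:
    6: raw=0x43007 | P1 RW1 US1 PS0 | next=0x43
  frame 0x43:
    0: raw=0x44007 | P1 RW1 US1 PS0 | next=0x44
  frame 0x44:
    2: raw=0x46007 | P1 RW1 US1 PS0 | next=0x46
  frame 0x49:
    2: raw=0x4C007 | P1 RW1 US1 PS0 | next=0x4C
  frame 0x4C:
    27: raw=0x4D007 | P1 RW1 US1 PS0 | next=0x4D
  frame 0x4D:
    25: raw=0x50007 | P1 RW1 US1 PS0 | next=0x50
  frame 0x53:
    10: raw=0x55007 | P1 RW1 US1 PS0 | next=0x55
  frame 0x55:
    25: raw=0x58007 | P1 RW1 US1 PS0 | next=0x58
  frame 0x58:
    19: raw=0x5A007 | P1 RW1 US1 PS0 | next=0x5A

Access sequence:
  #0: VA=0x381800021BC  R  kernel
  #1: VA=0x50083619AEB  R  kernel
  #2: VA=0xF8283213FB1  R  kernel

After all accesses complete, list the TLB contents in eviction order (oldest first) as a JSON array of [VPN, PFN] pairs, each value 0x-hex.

Per-access translation:
#0 VA=0x381800021BC (r,kernel):
  [0] read 0x3F idx=7: raw=0x40007 flags P=1 W=1 U=1 S=0
  [1] read 0x40 idx=6: raw=0x43007 flags P=1 W=1 U=1 S=0
  [2] read 0x43 idx=0: raw=0x44007 flags P=1 W=1 U=1 S=0
  [3] read 0x44 idx=2: raw=0x46007 flags P=1 W=1 U=1 S=0
  ⇒ phys 0x461BC  [4 reads]
#1 VA=0x50083619AEB (r,kernel):
  [0] read 0x3F idx=10: raw=0x49007 flags P=1 W=1 U=1 S=0
  [1] read 0x49 idx=2: raw=0x4C007 flags P=1 W=1 U=1 S=0
  [2] read 0x4C idx=27: raw=0x4D007 flags P=1 W=1 U=1 S=0
  [3] read 0x4D idx=25: raw=0x50007 flags P=1 W=1 U=1 S=0
  ⇒ phys 0x50AEB  [4 reads]
#2 VA=0xF8283213FB1 (r,kernel):
  [0] read 0x3F idx=31: raw=0x53007 flags P=1 W=1 U=1 S=0
  [1] read 0x53 idx=10: raw=0x55007 flags P=1 W=1 U=1 S=0
  [2] read 0x55 idx=25: raw=0x58007 flags P=1 W=1 U=1 S=0
  [3] read 0x58 idx=19: raw=0x5A007 flags P=1 W=1 U=1 S=0
  ⇒ phys 0x5AFB1  [4 reads]

TLB: [["0x38180002", "0x46"], ["0x50083619", "0x50"], ["0xF8283213", "0x5A"]]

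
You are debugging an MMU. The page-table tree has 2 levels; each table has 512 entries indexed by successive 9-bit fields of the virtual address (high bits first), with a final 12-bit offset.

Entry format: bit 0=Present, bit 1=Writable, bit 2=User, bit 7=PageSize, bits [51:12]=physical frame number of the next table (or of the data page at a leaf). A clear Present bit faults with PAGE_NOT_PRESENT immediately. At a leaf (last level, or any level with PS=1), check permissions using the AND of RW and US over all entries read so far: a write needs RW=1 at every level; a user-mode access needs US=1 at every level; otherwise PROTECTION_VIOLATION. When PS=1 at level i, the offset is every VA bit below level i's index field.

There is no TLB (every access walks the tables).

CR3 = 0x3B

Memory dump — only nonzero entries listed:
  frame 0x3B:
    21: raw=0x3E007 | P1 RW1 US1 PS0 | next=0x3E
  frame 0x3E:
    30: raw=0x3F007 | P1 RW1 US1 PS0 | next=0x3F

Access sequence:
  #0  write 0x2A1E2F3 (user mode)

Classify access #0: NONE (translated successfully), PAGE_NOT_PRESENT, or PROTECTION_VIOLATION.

Walk each access:
#0 VA=0x2A1E2F3 (w,user):
  lvl0: tbl 0x3B, slot 21 ⇒ 0x3E007 (P1/RW1/US1/PS0)
  lvl1: tbl 0x3E, slot 30 ⇒ 0x3F007 (P1/RW1/US1/PS0)
  ✓ 0x3F2F3  — 2 lookups

Access #0 fault: NONE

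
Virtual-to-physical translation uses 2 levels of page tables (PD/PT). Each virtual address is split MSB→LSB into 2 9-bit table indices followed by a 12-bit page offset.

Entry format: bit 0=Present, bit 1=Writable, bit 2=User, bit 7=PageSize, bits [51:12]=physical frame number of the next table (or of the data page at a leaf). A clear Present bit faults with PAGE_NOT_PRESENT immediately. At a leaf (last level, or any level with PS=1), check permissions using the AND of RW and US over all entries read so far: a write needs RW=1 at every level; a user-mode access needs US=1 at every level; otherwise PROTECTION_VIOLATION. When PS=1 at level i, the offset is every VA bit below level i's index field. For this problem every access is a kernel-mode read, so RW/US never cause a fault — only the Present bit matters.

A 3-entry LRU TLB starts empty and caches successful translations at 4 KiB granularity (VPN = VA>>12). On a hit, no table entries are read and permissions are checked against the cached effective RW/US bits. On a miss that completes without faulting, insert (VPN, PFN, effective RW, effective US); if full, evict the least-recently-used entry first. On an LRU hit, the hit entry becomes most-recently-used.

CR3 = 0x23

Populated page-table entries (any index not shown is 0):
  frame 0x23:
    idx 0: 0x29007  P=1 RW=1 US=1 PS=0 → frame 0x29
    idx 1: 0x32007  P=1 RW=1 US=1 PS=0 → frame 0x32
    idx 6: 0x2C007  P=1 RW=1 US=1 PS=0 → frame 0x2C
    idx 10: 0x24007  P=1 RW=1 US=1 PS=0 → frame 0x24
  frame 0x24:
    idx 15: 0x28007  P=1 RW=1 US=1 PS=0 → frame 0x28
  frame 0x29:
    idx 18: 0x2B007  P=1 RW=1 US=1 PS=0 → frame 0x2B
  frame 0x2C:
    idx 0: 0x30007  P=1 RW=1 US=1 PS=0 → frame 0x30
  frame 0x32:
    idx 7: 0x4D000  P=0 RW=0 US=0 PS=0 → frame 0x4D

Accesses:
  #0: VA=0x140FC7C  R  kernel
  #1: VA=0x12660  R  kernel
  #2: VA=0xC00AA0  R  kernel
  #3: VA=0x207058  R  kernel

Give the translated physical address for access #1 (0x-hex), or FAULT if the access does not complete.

Per-access translation:
#0 VA=0x140FC7C (r,kernel):
  [0] read 0x23 idx=10: raw=0x24007 flags P=1 W=1 U=1 S=0
  [1] read 0x24 idx=15: raw=0x28007 flags P=1 W=1 U=1 S=0
  → PA=0x28C7C  (2 entries read)
#1 VA=0x12660 (r,kernel):
  [0] read 0x23 idx=0: raw=0x29007 flags P=1 W=1 U=1 S=0
  [1] read 0x29 idx=18: raw=0x2B007 flags P=1 W=1 U=1 S=0
  → PA=0x2B660  (2 entries read)
#2 VA=0xC00AA0 (r,kernel):
  [0] read 0x23 idx=6: raw=0x2C007 flags P=1 W=1 U=1 S=0
  [1] read 0x2C idx=0: raw=0x30007 flags P=1 W=1 U=1 S=0
  → PA=0x30AA0  (2 entries read)
#3 VA=0x207058 (r,kernel):
  [0] read 0x23 idx=1: raw=0x32007 flags P=1 W=1 U=1 S=0
  [1] read 0x32 idx=7: raw=0x4D000 flags P=0 W=0 U=0 S=0
  ✗ PAGE_NOT_PRESENT  [2 reads]

Access #1 PA: 0x2B660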